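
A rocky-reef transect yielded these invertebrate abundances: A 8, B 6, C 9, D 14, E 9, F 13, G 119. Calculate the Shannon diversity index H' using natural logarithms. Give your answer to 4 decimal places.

Total N = 8+6+9+14+9+13+119 = 178, so the proportions are 0.044944, 0.033708, 0.050562, 0.078652, 0.050562, 0.073034, 0.668539 (working shown to 6 dp, full precision carried).
Each pᵢ ln pᵢ term: 0.044944×(-3.102342)=-0.139431, 0.033708×(-3.390024)=-0.114270, 0.050562×(-2.984559)=-0.150905, 0.078652×(-2.542726)=-0.199990, 0.050562×(-2.984559)=-0.150905, 0.073034×(-2.616834)=-0.191117, 0.668539×(-0.402660)=-0.269194.
Sum = -1.215812, so H' = 1.2158.

1.2158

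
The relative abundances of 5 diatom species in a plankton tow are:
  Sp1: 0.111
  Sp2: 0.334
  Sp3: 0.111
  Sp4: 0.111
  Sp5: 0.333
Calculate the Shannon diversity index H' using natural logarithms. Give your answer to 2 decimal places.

Each pᵢ ln pᵢ term (working shown to 4 dp, full precision carried): 0.111×(-2.1982)=-0.2440, 0.334×(-1.0966)=-0.3663, 0.111×(-2.1982)=-0.2440, 0.111×(-2.1982)=-0.2440, 0.333×(-1.0996)=-0.3662.
Sum = -1.4644, so H' = 1.46.

1.46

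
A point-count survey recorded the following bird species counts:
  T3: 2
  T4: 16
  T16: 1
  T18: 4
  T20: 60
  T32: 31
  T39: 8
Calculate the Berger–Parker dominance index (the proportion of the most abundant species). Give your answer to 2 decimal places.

Total N = 2+16+1+4+60+31+8 = 122, so the proportions are 0.0164, 0.1311, 0.0082, 0.0328, 0.4918, 0.2541, 0.0656 (working shown to 4 dp, full precision carried).
The largest proportion is 0.4918, i.e. d = 0.49 to 2 decimal places.

0.49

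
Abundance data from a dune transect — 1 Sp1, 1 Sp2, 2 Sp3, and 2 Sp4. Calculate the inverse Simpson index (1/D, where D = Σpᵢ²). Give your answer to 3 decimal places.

3.600

Total N = 1+1+2+2 = 6, so the proportions are 0.1666667, 0.1666667, 0.3333333, 0.3333333 (working shown to 7 dp, full precision carried).
D = 0.1666667² + 0.1666667² + 0.3333333² + 0.3333333² = 0.0277778 + 0.0277778 + 0.1111111 + 0.1111111 = 0.2777778.
So 1/D = 3.60000, i.e. 3.600 to 3 decimal places.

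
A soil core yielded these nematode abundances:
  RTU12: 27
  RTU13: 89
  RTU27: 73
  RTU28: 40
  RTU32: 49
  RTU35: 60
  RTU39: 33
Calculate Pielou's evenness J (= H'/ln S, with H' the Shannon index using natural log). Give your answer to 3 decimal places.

Total N = 27+89+73+40+49+60+33 = 371, so the proportions are 0.07278, 0.23989, 0.19677, 0.10782, 0.13208, 0.16173, 0.08895 (working shown to 5 dp, full precision carried).
H' = −Σ pᵢ ln pᵢ = −((-0.19070) + (-0.34246) + (-0.31989) + (-0.24014) + (-0.26737) + (-0.29464) + (-0.21523)) = 1.87044.
With S = 7 species, ln S = 1.94591, so J = 1.87044/1.94591 = 0.96121, i.e. 0.961 to 3 decimal places.

0.961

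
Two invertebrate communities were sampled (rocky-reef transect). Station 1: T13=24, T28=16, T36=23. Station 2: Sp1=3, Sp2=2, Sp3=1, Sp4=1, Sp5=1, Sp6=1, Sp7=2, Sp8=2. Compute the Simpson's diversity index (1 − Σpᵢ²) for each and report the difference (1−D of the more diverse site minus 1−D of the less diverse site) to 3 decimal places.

Station 1: N=63, proportions 0.38095, 0.25397, 0.36508, giving 1−D = 0.65709 (working shown to 5 dp, full precision carried).
Station 2: N=13, proportions 0.23077, 0.15385, 0.07692, 0.07692, 0.07692, 0.07692, 0.15385, 0.15385, giving 1−D = 0.85207.
Difference = |0.65709 − 0.85207| = 0.19498, i.e. 0.195 to 3 decimal places.

0.195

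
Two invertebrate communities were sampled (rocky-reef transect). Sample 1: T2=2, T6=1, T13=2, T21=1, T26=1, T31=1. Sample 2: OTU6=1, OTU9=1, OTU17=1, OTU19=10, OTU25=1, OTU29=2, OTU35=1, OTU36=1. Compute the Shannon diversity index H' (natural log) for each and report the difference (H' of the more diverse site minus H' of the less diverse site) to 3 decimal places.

0.199

Sample 1: N=8, proportions 0.25, 0.125, 0.25, 0.125, 0.125, 0.125, giving H' = 1.73287 (working shown to 5 dp, full precision carried).
Sample 2: N=18, proportions 0.05556, 0.05556, 0.05556, 0.55556, 0.05556, 0.11111, 0.05556, 0.05556, giving H' = 1.53414.
Difference = |1.73287 − 1.53414| = 0.19873, i.e. 0.199 to 3 decimal places.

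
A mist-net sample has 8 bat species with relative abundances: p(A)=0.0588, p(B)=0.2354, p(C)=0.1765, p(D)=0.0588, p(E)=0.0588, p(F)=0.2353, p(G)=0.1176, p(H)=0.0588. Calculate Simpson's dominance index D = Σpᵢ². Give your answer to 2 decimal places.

0.17

D = 0.0588² + 0.2354² + 0.1765² + 0.0588² + 0.0588² + 0.2353² + 0.1176² + 0.0588² = 0.0035 + 0.0554 + 0.0312 + 0.0035 + 0.0035 + 0.0554 + 0.0138 + 0.0035 = 0.1696 (working shown to 4 dp, full precision carried).
To 2 decimal places, D = 0.17.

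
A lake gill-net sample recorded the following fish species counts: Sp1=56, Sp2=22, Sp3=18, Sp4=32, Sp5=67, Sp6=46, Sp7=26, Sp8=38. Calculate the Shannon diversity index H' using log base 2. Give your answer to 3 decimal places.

Total N = 56+22+18+32+67+46+26+38 = 305, so the proportions are 0.18361, 0.07213, 0.05902, 0.10492, 0.21967, 0.15082, 0.08525, 0.12459 (working shown to 5 dp, full precision carried).
Each pᵢ log₂ pᵢ term: 0.18361×(-2.44531)=-0.44898, 0.07213×(-3.79323)=-0.27361, 0.05902×(-4.08274)=-0.24095, 0.10492×(-3.25267)=-0.34126, 0.21967×(-2.18658)=-0.48033, 0.15082×(-2.72910)=-0.41160, 0.08525×(-3.55223)=-0.30281, 0.12459×(-3.00474)=-0.37436.
Sum = -2.87390, so H' = 2.874.

2.874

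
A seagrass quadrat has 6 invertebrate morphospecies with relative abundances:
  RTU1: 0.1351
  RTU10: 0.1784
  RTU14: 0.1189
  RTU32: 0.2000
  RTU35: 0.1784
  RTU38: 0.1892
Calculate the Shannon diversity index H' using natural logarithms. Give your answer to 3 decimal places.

1.776

Each pᵢ ln pᵢ term (working shown to 5 dp, full precision carried): 0.1351×(-2.00174)=-0.27044, 0.1784×(-1.72373)=-0.30751, 0.1189×(-2.12947)=-0.25319, 0.2×(-1.60944)=-0.32189, 0.1784×(-1.72373)=-0.30751, 0.1892×(-1.66495)=-0.31501.
Sum = -1.77555, so H' = 1.776.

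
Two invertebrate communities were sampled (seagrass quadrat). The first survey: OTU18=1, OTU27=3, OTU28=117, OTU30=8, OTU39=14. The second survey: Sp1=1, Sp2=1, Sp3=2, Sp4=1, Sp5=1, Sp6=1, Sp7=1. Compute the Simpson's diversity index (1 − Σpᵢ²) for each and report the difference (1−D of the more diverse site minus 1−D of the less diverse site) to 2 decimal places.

The first survey: N=143, proportions 0.007, 0.021, 0.8182, 0.0559, 0.0979, giving 1−D = 0.3174 (working shown to 4 dp, full precision carried).
The second survey: N=8, proportions 0.125, 0.125, 0.25, 0.125, 0.125, 0.125, 0.125, giving 1−D = 0.8438.
Difference = |0.3174 − 0.8438| = 0.5264, i.e. 0.53 to 2 decimal places.

0.53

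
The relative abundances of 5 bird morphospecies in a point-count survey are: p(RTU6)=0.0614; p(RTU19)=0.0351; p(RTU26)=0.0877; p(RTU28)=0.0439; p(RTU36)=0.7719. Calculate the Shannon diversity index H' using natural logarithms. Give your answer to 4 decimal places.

0.8394

Each pᵢ ln pᵢ term (working shown to 6 dp, full precision carried): 0.0614×(-2.790345)=-0.171327, 0.0351×(-3.349554)=-0.117569, 0.0877×(-2.433833)=-0.213447, 0.0439×(-3.125841)=-0.137224, 0.7719×(-0.258900)=-0.199845.
Sum = -0.839413, so H' = 0.8394.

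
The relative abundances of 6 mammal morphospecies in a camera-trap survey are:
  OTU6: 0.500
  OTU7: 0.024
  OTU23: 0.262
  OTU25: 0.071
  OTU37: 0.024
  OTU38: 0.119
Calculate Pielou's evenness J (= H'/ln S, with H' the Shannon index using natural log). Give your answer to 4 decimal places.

0.7354

H' = −Σ pᵢ ln pᵢ = −((-0.346574) + (-0.089513) + (-0.350926) + (-0.187800) + (-0.089513) + (-0.253307)) = 1.317632 (working shown to 6 dp, full precision carried).
With S = 6 species, ln S = 1.791759, so J = 1.317632/1.791759 = 0.735385, i.e. 0.7354 to 4 decimal places.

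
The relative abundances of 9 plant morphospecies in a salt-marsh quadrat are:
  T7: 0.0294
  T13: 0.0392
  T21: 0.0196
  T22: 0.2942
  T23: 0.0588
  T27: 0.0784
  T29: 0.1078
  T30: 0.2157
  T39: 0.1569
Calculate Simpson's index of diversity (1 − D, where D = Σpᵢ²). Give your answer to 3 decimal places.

D = 0.0294² + 0.0392² + 0.0196² + 0.2942² + 0.0588² + 0.0784² + 0.1078² + 0.2157² + 0.1569² = 0.00086 + 0.00154 + 0.00038 + 0.08655 + 0.00346 + 0.00615 + 0.01162 + 0.04653 + 0.02462 = 0.18171 (working shown to 5 dp, full precision carried).
So 1 − D = 0.81829, i.e. 0.818 to 3 decimal places.

0.818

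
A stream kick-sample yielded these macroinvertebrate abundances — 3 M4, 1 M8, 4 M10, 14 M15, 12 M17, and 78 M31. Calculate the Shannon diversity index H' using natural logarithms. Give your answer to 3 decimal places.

1.009

Total N = 3+1+4+14+12+78 = 112, so the proportions are 0.02679, 0.00893, 0.03571, 0.125, 0.10714, 0.69643 (working shown to 5 dp, full precision carried).
Each pᵢ ln pᵢ term: 0.02679×(-3.61989)=-0.09696, 0.00893×(-4.71850)=-0.04213, 0.03571×(-3.33220)=-0.11901, 0.125×(-2.07944)=-0.25993, 0.10714×(-2.23359)=-0.23931, 0.69643×(-0.36179)=-0.25196.
Sum = -1.00930, so H' = 1.009.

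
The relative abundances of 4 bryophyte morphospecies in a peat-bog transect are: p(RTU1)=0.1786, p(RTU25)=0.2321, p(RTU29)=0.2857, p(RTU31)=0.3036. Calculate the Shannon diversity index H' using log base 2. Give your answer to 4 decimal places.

Each pᵢ log₂ pᵢ term (working shown to 6 dp, full precision carried): 0.1786×(-2.485196)=-0.443856, 0.2321×(-2.107182)=-0.489077, 0.2857×(-1.807427)=-0.516382, 0.3036×(-1.719756)=-0.522118.
Sum = -1.971433, so H' = 1.9714.

1.9714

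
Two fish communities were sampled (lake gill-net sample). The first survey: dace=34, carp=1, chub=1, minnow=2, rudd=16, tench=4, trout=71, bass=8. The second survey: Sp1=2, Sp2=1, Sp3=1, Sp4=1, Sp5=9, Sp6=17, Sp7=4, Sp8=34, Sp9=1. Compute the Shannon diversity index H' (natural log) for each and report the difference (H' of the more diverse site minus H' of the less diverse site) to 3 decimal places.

0.126

The first survey: N=137, proportions 0.24818, 0.0073, 0.0073, 0.0146, 0.11679, 0.0292, 0.51825, 0.05839, giving H' = 1.33987 (working shown to 5 dp, full precision carried).
The second survey: N=70, proportions 0.02857, 0.01429, 0.01429, 0.01429, 0.12857, 0.24286, 0.05714, 0.48571, 0.01429, giving H' = 1.46610.
Difference = |1.33987 − 1.46610| = 0.12623, i.e. 0.126 to 3 decimal places.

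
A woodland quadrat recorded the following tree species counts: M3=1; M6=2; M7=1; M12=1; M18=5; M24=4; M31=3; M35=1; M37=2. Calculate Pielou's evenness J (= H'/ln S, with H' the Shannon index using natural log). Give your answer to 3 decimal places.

Total N = 1+2+1+1+5+4+3+1+2 = 20, so the proportions are 0.05, 0.1, 0.05, 0.05, 0.25, 0.2, 0.15, 0.05, 0.1 (working shown to 5 dp, full precision carried).
H' = −Σ pᵢ ln pᵢ = −((-0.14979) + (-0.23026) + (-0.14979) + (-0.14979) + (-0.34657) + (-0.32189) + (-0.28457) + (-0.14979) + (-0.23026)) = 2.01269.
With S = 9 species, ln S = 2.19722, so J = 2.01269/2.19722 = 0.91602, i.e. 0.916 to 3 decimal places.

0.916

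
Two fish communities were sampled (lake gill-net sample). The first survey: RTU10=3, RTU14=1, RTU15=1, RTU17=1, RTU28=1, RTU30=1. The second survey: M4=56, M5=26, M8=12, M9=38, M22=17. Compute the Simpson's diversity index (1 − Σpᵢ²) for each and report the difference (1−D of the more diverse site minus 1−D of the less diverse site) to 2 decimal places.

The first survey: N=8, proportions 0.375, 0.125, 0.125, 0.125, 0.125, 0.125, giving 1−D = 0.78125 (working shown to 5 dp, full precision carried).
The second survey: N=149, proportions 0.37584, 0.1745, 0.08054, 0.25503, 0.11409, giving 1−D = 0.74375.
Difference = |0.78125 − 0.74375| = 0.03750, i.e. 0.04 to 2 decimal places.

0.04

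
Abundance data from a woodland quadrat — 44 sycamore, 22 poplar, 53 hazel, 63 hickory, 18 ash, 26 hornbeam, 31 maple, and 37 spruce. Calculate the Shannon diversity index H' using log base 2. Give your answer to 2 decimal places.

Total N = 44+22+53+63+18+26+31+37 = 294, so the proportions are 0.1497, 0.0748, 0.1803, 0.2143, 0.0612, 0.0884, 0.1054, 0.1259 (working shown to 4 dp, full precision carried).
Each pᵢ log₂ pᵢ term: 0.1497×(-2.7402)=-0.4101, 0.0748×(-3.7402)=-0.2799, 0.1803×(-2.4718)=-0.4456, 0.2143×(-2.2224)=-0.4762, 0.0612×(-4.0297)=-0.2467, 0.0884×(-3.4992)=-0.3095, 0.1054×(-3.2455)=-0.3422, 0.1259×(-2.9902)=-0.3763.
Sum = -2.8865, so H' = 2.89.

2.89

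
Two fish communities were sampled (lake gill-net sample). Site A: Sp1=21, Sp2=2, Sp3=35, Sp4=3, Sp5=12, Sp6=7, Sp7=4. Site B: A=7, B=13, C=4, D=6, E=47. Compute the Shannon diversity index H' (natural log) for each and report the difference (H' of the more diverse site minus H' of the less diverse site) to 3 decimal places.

0.377

Site A: N=84, proportions 0.25, 0.02381, 0.41667, 0.03571, 0.14286, 0.08333, 0.04762, giving H' = 1.54939 (working shown to 5 dp, full precision carried).
Site B: N=77, proportions 0.09091, 0.16883, 0.05195, 0.07792, 0.61039, giving H' = 1.17214.
Difference = |1.54939 − 1.17214| = 0.37725, i.e. 0.377 to 3 decimal places.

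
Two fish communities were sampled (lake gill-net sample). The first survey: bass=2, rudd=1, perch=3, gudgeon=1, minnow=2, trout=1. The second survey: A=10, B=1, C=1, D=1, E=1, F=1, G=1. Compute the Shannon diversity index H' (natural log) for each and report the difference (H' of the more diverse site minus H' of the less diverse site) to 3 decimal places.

0.362

The first survey: N=10, proportions 0.2, 0.1, 0.3, 0.1, 0.2, 0.1, giving H' = 1.69574 (working shown to 5 dp, full precision carried).
The second survey: N=16, proportions 0.625, 0.0625, 0.0625, 0.0625, 0.0625, 0.0625, 0.0625, giving H' = 1.33347.
Difference = |1.69574 − 1.33347| = 0.36227, i.e. 0.362 to 3 decimal places.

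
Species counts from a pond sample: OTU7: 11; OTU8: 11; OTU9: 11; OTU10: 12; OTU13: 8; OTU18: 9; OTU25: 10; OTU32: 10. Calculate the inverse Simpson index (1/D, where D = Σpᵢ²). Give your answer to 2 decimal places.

Total N = 11+11+11+12+8+9+10+10 = 82, so the proportions are 0.134146, 0.134146, 0.134146, 0.146341, 0.097561, 0.109756, 0.121951, 0.121951 (working shown to 6 dp, full precision carried).
D = 0.134146² + 0.134146² + 0.134146² + 0.146341² + 0.097561² + 0.109756² + 0.121951² + 0.121951² = 0.017995 + 0.017995 + 0.017995 + 0.021416 + 0.009518 + 0.012046 + 0.014872 + 0.014872 = 0.126710.
So 1/D = 7.8920, i.e. 7.89 to 2 decimal places.

7.89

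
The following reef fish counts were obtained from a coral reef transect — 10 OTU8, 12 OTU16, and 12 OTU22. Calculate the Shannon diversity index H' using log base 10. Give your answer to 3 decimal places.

Total N = 10+12+12 = 34, so the proportions are 0.29412, 0.35294, 0.35294 (working shown to 5 dp, full precision carried).
Each pᵢ log₁₀ pᵢ term: 0.29412×(-0.53148)=-0.15632, 0.35294×(-0.45230)=-0.15963, 0.35294×(-0.45230)=-0.15963.
Sum = -0.47559, so H' = 0.476.

0.476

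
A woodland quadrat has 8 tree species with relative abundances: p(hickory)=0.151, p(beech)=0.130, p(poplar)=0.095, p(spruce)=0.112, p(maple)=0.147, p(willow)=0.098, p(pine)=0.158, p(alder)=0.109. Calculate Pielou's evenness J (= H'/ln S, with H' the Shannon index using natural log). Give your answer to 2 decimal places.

0.99

H' = −Σ pᵢ ln pᵢ = −((-0.2855) + (-0.2652) + (-0.2236) + (-0.2452) + (-0.2818) + (-0.2276) + (-0.2915) + (-0.2416)) = 2.0621 (working shown to 4 dp, full precision carried).
With S = 8 species, ln S = 2.0794, so J = 2.0621/2.0794 = 0.9917, i.e. 0.99 to 2 decimal places.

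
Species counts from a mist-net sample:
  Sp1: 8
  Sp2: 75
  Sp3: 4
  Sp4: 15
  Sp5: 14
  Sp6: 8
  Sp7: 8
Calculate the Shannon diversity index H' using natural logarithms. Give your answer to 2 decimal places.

Total N = 8+75+4+15+14+8+8 = 132, so the proportions are 0.0606, 0.5682, 0.0303, 0.1136, 0.1061, 0.0606, 0.0606 (working shown to 4 dp, full precision carried).
Each pᵢ ln pᵢ term: 0.0606×(-2.8034)=-0.1699, 0.5682×(-0.5653)=-0.3212, 0.0303×(-3.4965)=-0.1060, 0.1136×(-2.1748)=-0.2471, 0.1061×(-2.2437)=-0.2380, 0.0606×(-2.8034)=-0.1699, 0.0606×(-2.8034)=-0.1699.
Sum = -1.4220, so H' = 1.42.

1.42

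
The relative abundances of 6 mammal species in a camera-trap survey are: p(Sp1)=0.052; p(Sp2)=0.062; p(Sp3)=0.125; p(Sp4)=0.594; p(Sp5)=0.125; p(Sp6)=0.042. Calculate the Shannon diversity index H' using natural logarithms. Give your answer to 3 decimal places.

1.289

Each pᵢ ln pᵢ term (working shown to 5 dp, full precision carried): 0.052×(-2.95651)=-0.15374, 0.062×(-2.78062)=-0.17240, 0.125×(-2.07944)=-0.25993, 0.594×(-0.52088)=-0.30940, 0.125×(-2.07944)=-0.25993, 0.042×(-3.17009)=-0.13314.
Sum = -1.28854, so H' = 1.289.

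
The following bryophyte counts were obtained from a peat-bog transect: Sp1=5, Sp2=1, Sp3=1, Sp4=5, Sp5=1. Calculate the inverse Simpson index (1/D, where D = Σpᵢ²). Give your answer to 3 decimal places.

3.189

Total N = 5+1+1+5+1 = 13, so the proportions are 0.3846154, 0.0769231, 0.0769231, 0.3846154, 0.0769231 (working shown to 7 dp, full precision carried).
D = 0.3846154² + 0.0769231² + 0.0769231² + 0.3846154² + 0.0769231² = 0.1479290 + 0.0059172 + 0.0059172 + 0.1479290 + 0.0059172 = 0.3136095.
So 1/D = 3.18868, i.e. 3.189 to 3 decimal places.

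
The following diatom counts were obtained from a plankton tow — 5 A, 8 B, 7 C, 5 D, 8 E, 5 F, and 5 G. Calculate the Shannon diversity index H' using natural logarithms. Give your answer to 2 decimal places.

Total N = 5+8+7+5+8+5+5 = 43, so the proportions are 0.1163, 0.186, 0.1628, 0.1163, 0.186, 0.1163, 0.1163 (working shown to 4 dp, full precision carried).
Each pᵢ ln pᵢ term: 0.1163×(-2.1518)=-0.2502, 0.186×(-1.6818)=-0.3129, 0.1628×(-1.8153)=-0.2955, 0.1163×(-2.1518)=-0.2502, 0.186×(-1.6818)=-0.3129, 0.1163×(-2.1518)=-0.2502, 0.1163×(-2.1518)=-0.2502.
Sum = -1.9221, so H' = 1.92.

1.92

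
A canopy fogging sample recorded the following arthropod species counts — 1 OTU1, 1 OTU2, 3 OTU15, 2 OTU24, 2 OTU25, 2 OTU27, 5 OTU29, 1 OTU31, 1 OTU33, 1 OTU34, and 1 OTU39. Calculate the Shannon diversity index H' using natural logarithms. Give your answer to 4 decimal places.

Total N = 1+1+3+2+2+2+5+1+1+1+1 = 20, so the proportions are 0.05, 0.05, 0.15, 0.1, 0.1, 0.1, 0.25, 0.05, 0.05, 0.05, 0.05 (working shown to 6 dp, full precision carried).
Each pᵢ ln pᵢ term: 0.05×(-2.995732)=-0.149787, 0.05×(-2.995732)=-0.149787, 0.15×(-1.897120)=-0.284568, 0.1×(-2.302585)=-0.230259, 0.1×(-2.302585)=-0.230259, 0.1×(-2.302585)=-0.230259, 0.25×(-1.386294)=-0.346574, 0.05×(-2.995732)=-0.149787, 0.05×(-2.995732)=-0.149787, 0.05×(-2.995732)=-0.149787, 0.05×(-2.995732)=-0.149787.
Sum = -2.220637, so H' = 2.2206.

2.2206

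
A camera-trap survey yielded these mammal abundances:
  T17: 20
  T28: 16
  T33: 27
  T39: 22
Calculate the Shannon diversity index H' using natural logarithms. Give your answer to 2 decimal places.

1.37

Total N = 20+16+27+22 = 85, so the proportions are 0.2353, 0.1882, 0.3176, 0.2588 (working shown to 4 dp, full precision carried).
Each pᵢ ln pᵢ term: 0.2353×(-1.4469)=-0.3405, 0.1882×(-1.6701)=-0.3144, 0.3176×(-1.1468)=-0.3643, 0.2588×(-1.3516)=-0.3498.
Sum = -1.3689, so H' = 1.37.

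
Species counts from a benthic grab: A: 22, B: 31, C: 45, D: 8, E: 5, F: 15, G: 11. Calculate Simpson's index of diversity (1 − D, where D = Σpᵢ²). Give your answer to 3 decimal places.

0.792

Total N = 22+31+45+8+5+15+11 = 137, so the proportions are 0.16058, 0.22628, 0.32847, 0.05839, 0.0365, 0.10949, 0.08029 (working shown to 5 dp, full precision carried).
D = 0.16058² + 0.22628² + 0.32847² + 0.05839² + 0.0365² + 0.10949² + 0.08029² = 0.02579 + 0.05120 + 0.10789 + 0.00341 + 0.00133 + 0.01199 + 0.00645 = 0.20806.
So 1 − D = 0.79194, i.e. 0.792 to 3 decimal places.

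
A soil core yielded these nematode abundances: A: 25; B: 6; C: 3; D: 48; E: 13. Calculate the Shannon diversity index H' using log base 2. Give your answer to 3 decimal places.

1.806

Total N = 25+6+3+48+13 = 95, so the proportions are 0.26316, 0.06316, 0.03158, 0.50526, 0.13684 (working shown to 5 dp, full precision carried).
Each pᵢ log₂ pᵢ term: 0.26316×(-1.92600)=-0.50684, 0.06316×(-3.98489)=-0.25168, 0.03158×(-4.98489)=-0.15742, 0.50526×(-0.98489)=-0.49763, 0.13684×(-2.86942)=-0.39266.
Sum = -1.80622, so H' = 1.806.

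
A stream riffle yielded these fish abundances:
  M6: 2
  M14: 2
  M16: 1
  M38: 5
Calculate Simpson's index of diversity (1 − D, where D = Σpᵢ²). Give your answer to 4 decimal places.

0.6600

Total N = 2+2+1+5 = 10, so the proportions are 0.2, 0.2, 0.1, 0.5 (working shown to 6 dp, full precision carried).
D = 0.2² + 0.2² + 0.1² + 0.5² = 0.040000 + 0.040000 + 0.010000 + 0.250000 = 0.340000.
So 1 − D = 0.660000, i.e. 0.6600 to 4 decimal places.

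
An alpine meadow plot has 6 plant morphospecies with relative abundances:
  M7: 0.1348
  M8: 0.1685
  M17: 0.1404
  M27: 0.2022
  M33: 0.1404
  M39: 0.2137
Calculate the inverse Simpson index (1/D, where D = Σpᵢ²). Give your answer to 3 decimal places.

D = 0.1348² + 0.1685² + 0.1404² + 0.2022² + 0.1404² + 0.2137² = 0.0181710 + 0.0283923 + 0.0197122 + 0.0408848 + 0.0197122 + 0.0456677 = 0.1725401 (working shown to 7 dp, full precision carried).
So 1/D = 5.79575, i.e. 5.796 to 3 decimal places.

5.796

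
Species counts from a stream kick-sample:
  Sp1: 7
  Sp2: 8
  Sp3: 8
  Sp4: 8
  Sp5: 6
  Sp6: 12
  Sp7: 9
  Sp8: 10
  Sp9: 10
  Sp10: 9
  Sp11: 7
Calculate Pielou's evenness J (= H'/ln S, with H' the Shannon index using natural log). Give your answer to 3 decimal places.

Total N = 7+8+8+8+6+12+9+10+10+9+7 = 94, so the proportions are 0.07447, 0.08511, 0.08511, 0.08511, 0.06383, 0.12766, 0.09574, 0.10638, 0.10638, 0.09574, 0.07447 (working shown to 5 dp, full precision carried).
H' = −Σ pᵢ ln pᵢ = −((-0.19342) + (-0.20969) + (-0.20969) + (-0.20969) + (-0.17563) + (-0.26277) + (-0.22462) + (-0.23837) + (-0.23837) + (-0.22462) + (-0.19342)) = 2.38031.
With S = 11 species, ln S = 2.39790, so J = 2.38031/2.39790 = 0.99267, i.e. 0.993 to 3 decimal places.

0.993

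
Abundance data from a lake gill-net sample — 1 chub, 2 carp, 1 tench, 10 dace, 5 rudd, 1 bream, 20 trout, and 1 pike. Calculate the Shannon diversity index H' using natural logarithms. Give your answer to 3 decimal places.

1.461

Total N = 1+2+1+10+5+1+20+1 = 41, so the proportions are 0.02439, 0.04878, 0.02439, 0.2439, 0.12195, 0.02439, 0.4878, 0.02439 (working shown to 5 dp, full precision carried).
Each pᵢ ln pᵢ term: 0.02439×(-3.71357)=-0.09057, 0.04878×(-3.02042)=-0.14734, 0.02439×(-3.71357)=-0.09057, 0.2439×(-1.41099)=-0.34414, 0.12195×(-2.10413)=-0.25660, 0.02439×(-3.71357)=-0.09057, 0.4878×(-0.71784)=-0.35017, 0.02439×(-3.71357)=-0.09057.
Sum = -1.46055, so H' = 1.461.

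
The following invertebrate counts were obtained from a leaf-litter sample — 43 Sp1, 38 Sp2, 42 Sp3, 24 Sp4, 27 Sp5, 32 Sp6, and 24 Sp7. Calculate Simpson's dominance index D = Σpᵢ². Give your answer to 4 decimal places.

0.1505

Total N = 43+38+42+24+27+32+24 = 230, so the proportions are 0.186957, 0.165217, 0.182609, 0.104348, 0.117391, 0.13913, 0.104348 (working shown to 6 dp, full precision carried).
D = 0.186957² + 0.165217² + 0.182609² + 0.104348² + 0.117391² + 0.13913² + 0.104348² = 0.034953 + 0.027297 + 0.033346 + 0.010888 + 0.013781 + 0.019357 + 0.010888 = 0.150510.
To 4 decimal places, D = 0.1505.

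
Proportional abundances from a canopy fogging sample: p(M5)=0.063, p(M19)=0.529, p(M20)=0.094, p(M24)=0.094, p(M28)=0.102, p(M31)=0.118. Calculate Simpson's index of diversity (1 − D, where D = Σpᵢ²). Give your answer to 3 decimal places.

D = 0.063² + 0.529² + 0.094² + 0.094² + 0.102² + 0.118² = 0.00397 + 0.27984 + 0.00884 + 0.00884 + 0.01040 + 0.01392 = 0.32581 (working shown to 5 dp, full precision carried).
So 1 − D = 0.67419, i.e. 0.674 to 3 decimal places.

0.674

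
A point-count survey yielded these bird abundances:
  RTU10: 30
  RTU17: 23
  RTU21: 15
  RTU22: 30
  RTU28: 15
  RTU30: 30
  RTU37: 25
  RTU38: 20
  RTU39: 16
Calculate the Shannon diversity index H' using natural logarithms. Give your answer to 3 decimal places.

Total N = 30+23+15+30+15+30+25+20+16 = 204, so the proportions are 0.14706, 0.11275, 0.07353, 0.14706, 0.07353, 0.14706, 0.12255, 0.09804, 0.07843 (working shown to 5 dp, full precision carried).
Each pᵢ ln pᵢ term: 0.14706×(-1.91692)=-0.28190, 0.11275×(-2.18263)=-0.24608, 0.07353×(-2.61007)=-0.19192, 0.14706×(-1.91692)=-0.28190, 0.07353×(-2.61007)=-0.19192, 0.14706×(-1.91692)=-0.28190, 0.12255×(-2.09924)=-0.25726, 0.09804×(-2.32239)=-0.22769, 0.07843×(-2.54553)=-0.19965.
Sum = -2.16021, so H' = 2.160.

2.160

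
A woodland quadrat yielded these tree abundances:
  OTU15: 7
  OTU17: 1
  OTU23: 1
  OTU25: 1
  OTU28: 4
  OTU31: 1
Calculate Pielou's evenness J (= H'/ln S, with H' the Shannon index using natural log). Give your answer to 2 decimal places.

0.80

Total N = 7+1+1+1+4+1 = 15, so the proportions are 0.4667, 0.0667, 0.0667, 0.0667, 0.2667, 0.0667 (working shown to 4 dp, full precision carried).
H' = −Σ pᵢ ln pᵢ = −((-0.3557) + (-0.1805) + (-0.1805) + (-0.1805) + (-0.3525) + (-0.1805)) = 1.4303.
With S = 6 species, ln S = 1.7918, so J = 1.4303/1.7918 = 0.7983, i.e. 0.80 to 2 decimal places.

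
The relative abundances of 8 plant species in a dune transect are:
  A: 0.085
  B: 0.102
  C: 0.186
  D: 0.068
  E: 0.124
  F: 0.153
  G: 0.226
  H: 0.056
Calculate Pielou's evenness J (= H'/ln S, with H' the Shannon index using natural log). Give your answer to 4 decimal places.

0.9530

H' = −Σ pᵢ ln pᵢ = −((-0.209534) + (-0.232844) + (-0.312854) + (-0.182801) + (-0.258847) + (-0.287230) + (-0.336112) + (-0.161415)) = 1.981635 (working shown to 6 dp, full precision carried).
With S = 8 species, ln S = 2.079442, so J = 1.981635/2.079442 = 0.952965, i.e. 0.9530 to 4 decimal places.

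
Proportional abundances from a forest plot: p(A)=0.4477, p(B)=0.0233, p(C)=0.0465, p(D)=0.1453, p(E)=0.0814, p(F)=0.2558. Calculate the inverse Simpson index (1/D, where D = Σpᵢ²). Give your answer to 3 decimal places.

D = 0.4477² + 0.0233² + 0.0465² + 0.1453² + 0.0814² + 0.2558² = 0.2004353 + 0.0005429 + 0.0021623 + 0.0211121 + 0.0066260 + 0.0654336 = 0.2963121 (working shown to 7 dp, full precision carried).
So 1/D = 3.37482, i.e. 3.375 to 3 decimal places.

3.375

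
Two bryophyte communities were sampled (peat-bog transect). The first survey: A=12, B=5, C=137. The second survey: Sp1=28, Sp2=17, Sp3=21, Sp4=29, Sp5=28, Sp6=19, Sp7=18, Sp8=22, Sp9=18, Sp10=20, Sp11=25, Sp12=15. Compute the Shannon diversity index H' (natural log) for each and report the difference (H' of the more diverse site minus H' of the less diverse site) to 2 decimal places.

The first survey: N=154, proportions 0.0779, 0.0325, 0.8896, giving H' = 0.4142 (working shown to 4 dp, full precision carried).
The second survey: N=260, proportions 0.1077, 0.0654, 0.0808, 0.1115, 0.1077, 0.0731, 0.0692, 0.0846, 0.0692, 0.0769, 0.0962, 0.0577, giving H' = 2.4631.
Difference = |0.4142 − 2.4631| = 2.0489, i.e. 2.05 to 2 decimal places.

2.05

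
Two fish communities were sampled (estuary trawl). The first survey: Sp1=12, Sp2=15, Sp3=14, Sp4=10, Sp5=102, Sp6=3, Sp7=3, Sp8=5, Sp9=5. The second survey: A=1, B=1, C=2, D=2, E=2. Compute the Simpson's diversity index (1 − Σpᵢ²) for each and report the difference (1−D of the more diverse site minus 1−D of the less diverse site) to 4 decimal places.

The first survey: N=169, proportions 0.071006, 0.088757, 0.08284, 0.059172, 0.60355, 0.017751, 0.017751, 0.029586, 0.029586, giving 1−D = 0.610063 (working shown to 6 dp, full precision carried).
The second survey: N=8, proportions 0.125, 0.125, 0.25, 0.25, 0.25, giving 1−D = 0.781250.
Difference = |0.610063 − 0.781250| = 0.171187, i.e. 0.1712 to 4 decimal places.

0.1712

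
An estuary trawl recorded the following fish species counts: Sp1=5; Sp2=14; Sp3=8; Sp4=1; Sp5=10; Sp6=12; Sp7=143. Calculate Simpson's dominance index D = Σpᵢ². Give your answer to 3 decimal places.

Total N = 5+14+8+1+10+12+143 = 193, so the proportions are 0.02591, 0.07254, 0.04145, 0.00518, 0.05181, 0.06218, 0.74093 (working shown to 5 dp, full precision carried).
D = 0.02591² + 0.07254² + 0.04145² + 0.00518² + 0.05181² + 0.06218² + 0.74093² = 0.00067 + 0.00526 + 0.00172 + 0.00003 + 0.00268 + 0.00387 + 0.54898 = 0.56321.
To 3 decimal places, D = 0.563.

0.563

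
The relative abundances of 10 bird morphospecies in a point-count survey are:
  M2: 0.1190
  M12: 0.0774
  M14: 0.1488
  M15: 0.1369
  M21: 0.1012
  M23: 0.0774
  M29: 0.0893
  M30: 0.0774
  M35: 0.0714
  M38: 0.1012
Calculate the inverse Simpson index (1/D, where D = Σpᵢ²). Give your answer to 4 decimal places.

D = 0.119² + 0.0774² + 0.1488² + 0.1369² + 0.1012² + 0.0774² + 0.0893² + 0.0774² + 0.0714² + 0.1012² = 0.01416100 + 0.00599076 + 0.02214144 + 0.01874161 + 0.01024144 + 0.00599076 + 0.00797449 + 0.00599076 + 0.00509796 + 0.01024144 = 0.10657166 (working shown to 8 dp, full precision carried).
So 1/D = 9.383358, i.e. 9.3834 to 4 decimal places.

9.3834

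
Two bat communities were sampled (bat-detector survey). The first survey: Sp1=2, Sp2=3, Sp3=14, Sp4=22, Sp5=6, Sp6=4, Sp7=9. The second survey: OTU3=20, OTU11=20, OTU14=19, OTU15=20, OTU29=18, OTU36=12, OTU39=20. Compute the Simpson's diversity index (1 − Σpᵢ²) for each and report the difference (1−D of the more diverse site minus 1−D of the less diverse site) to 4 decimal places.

The first survey: N=60, proportions 0.03333333333, 0.05, 0.23333333333, 0.36666666667, 0.1, 0.06666666667, 0.15, giving 1−D = 0.77055555556 (working shown to 11 dp, full precision carried).
The second survey: N=129, proportions 0.15503875969, 0.15503875969, 0.14728682171, 0.15503875969, 0.13953488372, 0.09302325581, 0.15503875969, giving 1−D = 0.85403521423.
Difference = |0.77055555556 − 0.85403521423| = 0.08347965867, i.e. 0.0835 to 4 decimal places.

0.0835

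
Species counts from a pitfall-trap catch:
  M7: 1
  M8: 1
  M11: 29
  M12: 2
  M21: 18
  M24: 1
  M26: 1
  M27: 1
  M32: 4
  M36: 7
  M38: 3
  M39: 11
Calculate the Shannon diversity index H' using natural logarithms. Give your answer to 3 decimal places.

Total N = 1+1+29+2+18+1+1+1+4+7+3+11 = 79, so the proportions are 0.01266, 0.01266, 0.36709, 0.02532, 0.22785, 0.01266, 0.01266, 0.01266, 0.05063, 0.08861, 0.03797, 0.13924 (working shown to 5 dp, full precision carried).
Each pᵢ ln pᵢ term: 0.01266×(-4.36945)=-0.05531, 0.01266×(-4.36945)=-0.05531, 0.36709×(-1.00215)=-0.36788, 0.02532×(-3.67630)=-0.09307, 0.22785×(-1.47908)=-0.33700, 0.01266×(-4.36945)=-0.05531, 0.01266×(-4.36945)=-0.05531, 0.01266×(-4.36945)=-0.05531, 0.05063×(-2.98315)=-0.15105, 0.08861×(-2.42354)=-0.21474, 0.03797×(-3.27084)=-0.12421, 0.13924×(-1.97155)=-0.27452.
Sum = -1.83902, so H' = 1.839.

1.839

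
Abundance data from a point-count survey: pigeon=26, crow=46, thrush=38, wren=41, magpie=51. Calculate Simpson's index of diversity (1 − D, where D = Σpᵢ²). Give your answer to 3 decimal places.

Total N = 26+46+38+41+51 = 202, so the proportions are 0.12871, 0.22772, 0.18812, 0.20297, 0.25248 (working shown to 5 dp, full precision carried).
D = 0.12871² + 0.22772² + 0.18812² + 0.20297² + 0.25248² = 0.01657 + 0.05186 + 0.03539 + 0.04120 + 0.06374 = 0.20875.
So 1 − D = 0.79125, i.e. 0.791 to 3 decimal places.

0.791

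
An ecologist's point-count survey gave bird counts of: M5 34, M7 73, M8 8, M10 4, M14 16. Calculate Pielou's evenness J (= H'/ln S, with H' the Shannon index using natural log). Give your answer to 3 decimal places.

0.748

Total N = 34+73+8+4+16 = 135, so the proportions are 0.25185, 0.54074, 0.05926, 0.02963, 0.11852 (working shown to 5 dp, full precision carried).
H' = −Σ pᵢ ln pᵢ = −((-0.34728) + (-0.33246) + (-0.16746) + (-0.10427) + (-0.25276)) = 1.20422.
With S = 5 species, ln S = 1.60944, so J = 1.20422/1.60944 = 0.74823, i.e. 0.748 to 3 decimal places.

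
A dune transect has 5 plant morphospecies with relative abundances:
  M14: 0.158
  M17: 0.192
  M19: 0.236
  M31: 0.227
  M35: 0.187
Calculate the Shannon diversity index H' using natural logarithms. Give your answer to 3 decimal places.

Each pᵢ ln pᵢ term (working shown to 5 dp, full precision carried): 0.158×(-1.84516)=-0.29154, 0.192×(-1.65026)=-0.31685, 0.236×(-1.44392)=-0.34077, 0.227×(-1.48281)=-0.33660, 0.187×(-1.67665)=-0.31353.
Sum = -1.59928, so H' = 1.599.

1.599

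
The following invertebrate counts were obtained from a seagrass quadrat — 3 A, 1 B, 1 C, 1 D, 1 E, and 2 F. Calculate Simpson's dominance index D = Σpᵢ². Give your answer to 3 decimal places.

Total N = 3+1+1+1+1+2 = 9, so the proportions are 0.33333, 0.11111, 0.11111, 0.11111, 0.11111, 0.22222 (working shown to 5 dp, full precision carried).
D = 0.33333² + 0.11111² + 0.11111² + 0.11111² + 0.11111² + 0.22222² = 0.11111 + 0.01235 + 0.01235 + 0.01235 + 0.01235 + 0.04938 = 0.20988.
To 3 decimal places, D = 0.210.

0.210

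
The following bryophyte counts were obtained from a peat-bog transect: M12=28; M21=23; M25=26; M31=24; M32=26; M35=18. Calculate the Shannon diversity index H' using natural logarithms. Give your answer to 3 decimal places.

Total N = 28+23+26+24+26+18 = 145, so the proportions are 0.1931, 0.15862, 0.17931, 0.16552, 0.17931, 0.12414 (working shown to 5 dp, full precision carried).
Each pᵢ ln pᵢ term: 0.1931×(-1.64453)=-0.31756, 0.15862×(-1.84124)=-0.29206, 0.17931×(-1.71864)=-0.30817, 0.16552×(-1.79868)=-0.29771, 0.17931×(-1.71864)=-0.30817, 0.12414×(-2.08636)=-0.25900.
Sum = -1.78267, so H' = 1.783.

1.783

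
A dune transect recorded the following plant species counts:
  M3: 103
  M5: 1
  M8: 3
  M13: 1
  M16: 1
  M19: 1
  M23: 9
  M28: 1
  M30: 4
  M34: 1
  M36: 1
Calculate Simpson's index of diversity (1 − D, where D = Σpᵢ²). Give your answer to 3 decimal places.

Total N = 103+1+3+1+1+1+9+1+4+1+1 = 126, so the proportions are 0.81746, 0.00794, 0.02381, 0.00794, 0.00794, 0.00794, 0.07143, 0.00794, 0.03175, 0.00794, 0.00794 (working shown to 5 dp, full precision carried).
D = 0.81746² + 0.00794² + 0.02381² + 0.00794² + 0.00794² + 0.00794² + 0.07143² + 0.00794² + 0.03175² + 0.00794² + 0.00794² = 0.66824 + 0.00006 + 0.00057 + 0.00006 + 0.00006 + 0.00006 + 0.00510 + 0.00006 + 0.00101 + 0.00006 + 0.00006 = 0.67536.
So 1 − D = 0.32464, i.e. 0.325 to 3 decimal places.

0.325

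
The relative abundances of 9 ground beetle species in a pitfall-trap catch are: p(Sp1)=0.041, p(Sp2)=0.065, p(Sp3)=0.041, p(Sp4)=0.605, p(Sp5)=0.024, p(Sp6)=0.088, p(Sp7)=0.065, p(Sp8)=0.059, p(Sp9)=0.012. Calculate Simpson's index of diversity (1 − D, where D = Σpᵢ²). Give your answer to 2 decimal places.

D = 0.041² + 0.065² + 0.041² + 0.605² + 0.024² + 0.088² + 0.065² + 0.059² + 0.012² = 0.0017 + 0.0042 + 0.0017 + 0.3660 + 0.0006 + 0.0077 + 0.0042 + 0.0035 + 0.0001 = 0.3898 (working shown to 4 dp, full precision carried).
So 1 − D = 0.6102, i.e. 0.61 to 2 decimal places.

0.61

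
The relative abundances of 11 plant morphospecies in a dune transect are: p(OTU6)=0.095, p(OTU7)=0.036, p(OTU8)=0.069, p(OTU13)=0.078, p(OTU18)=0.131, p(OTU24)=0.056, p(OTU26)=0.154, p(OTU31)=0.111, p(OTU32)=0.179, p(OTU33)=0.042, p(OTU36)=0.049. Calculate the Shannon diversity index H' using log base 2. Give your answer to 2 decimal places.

Each pᵢ log₂ pᵢ term (working shown to 4 dp, full precision carried): 0.095×(-3.3959)=-0.3226, 0.036×(-4.7959)=-0.1727, 0.069×(-3.8573)=-0.2662, 0.078×(-3.6804)=-0.2871, 0.131×(-2.9324)=-0.3841, 0.056×(-4.1584)=-0.2329, 0.154×(-2.6990)=-0.4156, 0.111×(-3.1714)=-0.3520, 0.179×(-2.4820)=-0.4443, 0.042×(-4.5735)=-0.1921, 0.049×(-4.3511)=-0.2132.
Sum = -3.2827, so H' = 3.28.

3.28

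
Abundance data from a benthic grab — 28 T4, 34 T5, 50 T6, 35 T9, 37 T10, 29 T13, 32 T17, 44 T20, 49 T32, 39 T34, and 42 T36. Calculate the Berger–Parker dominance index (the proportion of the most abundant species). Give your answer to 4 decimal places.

0.1193

Total N = 28+34+50+35+37+29+32+44+49+39+42 = 419, so the proportions are 0.066826, 0.081146, 0.119332, 0.083532, 0.088305, 0.069212, 0.076372, 0.105012, 0.116945, 0.093079, 0.100239 (working shown to 6 dp, full precision carried).
The largest proportion is 0.119332, i.e. d = 0.1193 to 4 decimal places.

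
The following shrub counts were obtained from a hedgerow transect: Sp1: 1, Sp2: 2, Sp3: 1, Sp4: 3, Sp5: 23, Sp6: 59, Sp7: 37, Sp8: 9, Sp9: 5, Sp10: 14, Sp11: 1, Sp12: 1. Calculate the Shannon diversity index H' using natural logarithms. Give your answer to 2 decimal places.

Total N = 1+2+1+3+23+59+37+9+5+14+1+1 = 156, so the proportions are 0.0064, 0.0128, 0.0064, 0.0192, 0.1474, 0.3782, 0.2372, 0.0577, 0.0321, 0.0897, 0.0064, 0.0064 (working shown to 4 dp, full precision carried).
Each pᵢ ln pᵢ term: 0.0064×(-5.0499)=-0.0324, 0.0128×(-4.3567)=-0.0559, 0.0064×(-5.0499)=-0.0324, 0.0192×(-3.9512)=-0.0760, 0.1474×(-1.9144)=-0.2822, 0.3782×(-0.9723)=-0.3677, 0.2372×(-1.4389)=-0.3413, 0.0577×(-2.8526)=-0.1646, 0.0321×(-3.4404)=-0.1103, 0.0897×(-2.4108)=-0.2164, 0.0064×(-5.0499)=-0.0324, 0.0064×(-5.0499)=-0.0324.
Sum = -1.7438, so H' = 1.74.

1.74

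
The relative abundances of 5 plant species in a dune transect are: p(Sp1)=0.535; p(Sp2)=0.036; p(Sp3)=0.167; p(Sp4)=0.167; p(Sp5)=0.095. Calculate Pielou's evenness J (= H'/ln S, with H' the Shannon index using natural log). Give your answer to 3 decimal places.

H' = −Σ pᵢ ln pᵢ = −((-0.33464) + (-0.11967) + (-0.29889) + (-0.29889) + (-0.22362)) = 1.27571 (working shown to 5 dp, full precision carried).
With S = 5 species, ln S = 1.60944, so J = 1.27571/1.60944 = 0.79264, i.e. 0.793 to 3 decimal places.

0.793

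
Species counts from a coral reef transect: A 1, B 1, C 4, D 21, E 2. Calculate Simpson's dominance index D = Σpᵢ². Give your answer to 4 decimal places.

0.5505

Total N = 1+1+4+21+2 = 29, so the proportions are 0.034483, 0.034483, 0.137931, 0.724138, 0.068966 (working shown to 6 dp, full precision carried).
D = 0.034483² + 0.034483² + 0.137931² + 0.724138² + 0.068966² = 0.001189 + 0.001189 + 0.019025 + 0.524376 + 0.004756 = 0.550535.
To 4 decimal places, D = 0.5505.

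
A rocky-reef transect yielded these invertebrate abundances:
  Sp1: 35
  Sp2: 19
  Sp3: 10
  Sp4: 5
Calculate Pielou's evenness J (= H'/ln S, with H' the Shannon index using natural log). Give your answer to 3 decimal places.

Total N = 35+19+10+5 = 69, so the proportions are 0.50725, 0.27536, 0.14493, 0.07246 (working shown to 5 dp, full precision carried).
H' = −Σ pᵢ ln pᵢ = −((-0.34430) + (-0.35513) + (-0.27993) + (-0.19019)) = 1.16955.
With S = 4 species, ln S = 1.38629, so J = 1.16955/1.38629 = 0.84365, i.e. 0.844 to 3 decimal places.

0.844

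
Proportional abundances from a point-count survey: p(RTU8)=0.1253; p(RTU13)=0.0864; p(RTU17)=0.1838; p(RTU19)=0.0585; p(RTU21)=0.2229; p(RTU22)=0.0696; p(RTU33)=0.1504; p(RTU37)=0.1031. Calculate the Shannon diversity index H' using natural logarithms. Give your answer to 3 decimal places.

1.988

Each pᵢ ln pᵢ term (working shown to 5 dp, full precision carried): 0.1253×(-2.07704)=-0.26025, 0.0864×(-2.44877)=-0.21157, 0.1838×(-1.69391)=-0.31134, 0.0585×(-2.83873)=-0.16607, 0.2229×(-1.50103)=-0.33458, 0.0696×(-2.66499)=-0.18548, 0.1504×(-1.89446)=-0.28493, 0.1031×(-2.27206)=-0.23425.
Sum = -1.98847, so H' = 1.988.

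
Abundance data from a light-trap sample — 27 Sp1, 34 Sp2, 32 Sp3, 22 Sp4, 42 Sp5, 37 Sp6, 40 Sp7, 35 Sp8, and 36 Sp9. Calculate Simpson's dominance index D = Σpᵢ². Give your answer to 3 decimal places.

Total N = 27+34+32+22+42+37+40+35+36 = 305, so the proportions are 0.08852, 0.11148, 0.10492, 0.07213, 0.1377, 0.12131, 0.13115, 0.11475, 0.11803 (working shown to 5 dp, full precision carried).
D = 0.08852² + 0.11148² + 0.10492² + 0.07213² + 0.1377² + 0.12131² + 0.13115² + 0.11475² + 0.11803² = 0.00784 + 0.01243 + 0.01101 + 0.00520 + 0.01896 + 0.01472 + 0.01720 + 0.01317 + 0.01393 = 0.11445.
To 3 decimal places, D = 0.114.

0.114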